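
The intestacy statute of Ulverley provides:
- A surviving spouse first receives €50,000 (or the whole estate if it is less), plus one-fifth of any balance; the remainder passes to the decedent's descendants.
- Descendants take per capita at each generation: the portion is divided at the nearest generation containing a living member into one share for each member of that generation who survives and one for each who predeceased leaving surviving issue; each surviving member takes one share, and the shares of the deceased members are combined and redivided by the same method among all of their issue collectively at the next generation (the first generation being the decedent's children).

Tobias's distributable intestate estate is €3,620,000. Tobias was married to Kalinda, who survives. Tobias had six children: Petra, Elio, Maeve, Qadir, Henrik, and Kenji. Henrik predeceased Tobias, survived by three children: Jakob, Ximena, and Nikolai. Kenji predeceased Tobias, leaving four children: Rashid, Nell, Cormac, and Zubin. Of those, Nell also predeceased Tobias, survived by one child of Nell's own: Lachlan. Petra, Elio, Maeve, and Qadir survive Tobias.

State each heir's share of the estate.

Kalinda first takes €50,000, leaving a balance of €3,570,000. Kalinda then takes one-fifth of the balance (€714,000), for a total of €764,000. The remaining €2,856,000 passes to the descendants.
The descendants' portion (€2,856,000) is divided at the children's generation into 6 shares of €476,000. Petra, Elio, Maeve, and Qadir each take €476,000. The 2 shares of the deceased (Henrik and Kenji) are combined into a pool of €952,000.
That pool (€952,000) is divided at the grandchildren's generation into 7 shares of €136,000. Jakob, Ximena, Nikolai, Rashid, Cormac, and Zubin each take €136,000. The remaining share for the deceased Nell (€136,000) is carried to the next generation.
That pool (€136,000) passes entirely to Lachlan, the sole taker at the great-grandchildren's generation.

Kalinda: €764,000; Petra: €476,000; Elio: €476,000; Maeve: €476,000; Qadir: €476,000; Jakob: €136,000; Ximena: €136,000; Nikolai: €136,000; Rashid: €136,000; Lachlan: €136,000; Cormac: €136,000; Zubin: €136,000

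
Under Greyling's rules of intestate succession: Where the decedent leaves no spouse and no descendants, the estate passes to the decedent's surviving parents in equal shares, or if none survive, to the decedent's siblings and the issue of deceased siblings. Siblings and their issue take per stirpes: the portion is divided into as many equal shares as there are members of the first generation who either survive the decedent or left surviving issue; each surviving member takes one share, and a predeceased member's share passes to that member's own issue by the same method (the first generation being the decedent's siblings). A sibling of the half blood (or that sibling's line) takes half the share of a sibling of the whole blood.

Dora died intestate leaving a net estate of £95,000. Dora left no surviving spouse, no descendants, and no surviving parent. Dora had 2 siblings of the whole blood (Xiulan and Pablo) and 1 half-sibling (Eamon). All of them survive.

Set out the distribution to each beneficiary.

Xiulan: £38,000; Eamon: £19,000; Pablo: £38,000

The entire £95,000 passes to the siblings and their issue.
Counting each half-blood sibling's line as half a unit, there are 5/2 units in £95,000, so one unit is £38,000. Whole-blood lines (Xiulan and Pablo) take £38,000 each; half-blood lines (Eamon) take £19,000 each.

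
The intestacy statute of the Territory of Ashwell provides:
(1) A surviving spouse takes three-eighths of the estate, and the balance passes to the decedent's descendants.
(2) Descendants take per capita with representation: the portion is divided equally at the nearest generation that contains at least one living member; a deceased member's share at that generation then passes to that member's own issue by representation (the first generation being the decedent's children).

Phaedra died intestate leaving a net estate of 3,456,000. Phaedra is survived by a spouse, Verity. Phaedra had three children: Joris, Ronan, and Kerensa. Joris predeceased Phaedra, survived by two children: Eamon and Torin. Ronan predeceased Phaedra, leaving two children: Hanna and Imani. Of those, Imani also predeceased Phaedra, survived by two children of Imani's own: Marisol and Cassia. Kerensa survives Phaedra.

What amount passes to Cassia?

Verity takes three-eighths of 3,456,000 = 1,296,000. The remaining 2,160,000 passes to the descendants.
The descendants' portion (2,160,000) is divided into 3 shares of 720,000: Kerensa takes 720,000; Joris's 720,000 share passes to Joris's issue; Ronan's 720,000 share passes to Ronan's issue.
Joris's share (720,000) is divided into 2 shares of 360,000: Eamon and Torin each take 360,000.
Ronan's share (720,000) is divided into 2 shares of 360,000: Hanna takes 360,000; Imani's 360,000 share passes to Imani's issue.
Imani's share (360,000) is divided into 2 shares of 180,000: Marisol and Cassia each take 180,000.

Cassia receives 180,000.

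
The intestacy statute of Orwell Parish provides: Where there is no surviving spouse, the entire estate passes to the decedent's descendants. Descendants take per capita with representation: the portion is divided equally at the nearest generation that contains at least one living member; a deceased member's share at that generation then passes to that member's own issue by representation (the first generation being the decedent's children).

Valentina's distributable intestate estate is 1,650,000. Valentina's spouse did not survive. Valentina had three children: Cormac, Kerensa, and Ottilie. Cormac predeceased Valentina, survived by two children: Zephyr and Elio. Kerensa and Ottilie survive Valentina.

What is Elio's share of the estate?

Elio receives 275,000.

The entire 1,650,000 passes to the descendants.
That amount (1,650,000) is divided into 3 shares of 550,000: Kerensa and Ottilie each take 550,000; Cormac's 550,000 share passes to Cormac's issue.
Cormac's share (550,000) is divided into 2 shares of 275,000: Zephyr and Elio each take 275,000.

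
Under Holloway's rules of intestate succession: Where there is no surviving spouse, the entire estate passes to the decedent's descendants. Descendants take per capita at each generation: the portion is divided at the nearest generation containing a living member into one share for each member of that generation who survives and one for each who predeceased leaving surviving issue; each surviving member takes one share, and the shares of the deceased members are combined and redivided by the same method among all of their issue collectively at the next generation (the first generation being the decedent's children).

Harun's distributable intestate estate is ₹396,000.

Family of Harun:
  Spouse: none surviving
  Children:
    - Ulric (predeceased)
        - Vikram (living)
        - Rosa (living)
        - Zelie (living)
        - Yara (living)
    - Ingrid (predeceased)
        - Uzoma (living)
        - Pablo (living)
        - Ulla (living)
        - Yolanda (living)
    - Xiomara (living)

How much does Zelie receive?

The entire ₹396,000 passes to the descendants.
That amount (₹396,000) is divided at the children's generation into 3 shares of ₹132,000. Xiomara takes ₹132,000. The 2 shares of the deceased (Ulric and Ingrid) are combined into a pool of ₹264,000.
That pool (₹264,000) is divided at the grandchildren's generation equally among Vikram, Rosa, Zelie, Yara, Uzoma, Pablo, Ulla, and Yolanda: ₹33,000 each.

Zelie receives ₹33,000.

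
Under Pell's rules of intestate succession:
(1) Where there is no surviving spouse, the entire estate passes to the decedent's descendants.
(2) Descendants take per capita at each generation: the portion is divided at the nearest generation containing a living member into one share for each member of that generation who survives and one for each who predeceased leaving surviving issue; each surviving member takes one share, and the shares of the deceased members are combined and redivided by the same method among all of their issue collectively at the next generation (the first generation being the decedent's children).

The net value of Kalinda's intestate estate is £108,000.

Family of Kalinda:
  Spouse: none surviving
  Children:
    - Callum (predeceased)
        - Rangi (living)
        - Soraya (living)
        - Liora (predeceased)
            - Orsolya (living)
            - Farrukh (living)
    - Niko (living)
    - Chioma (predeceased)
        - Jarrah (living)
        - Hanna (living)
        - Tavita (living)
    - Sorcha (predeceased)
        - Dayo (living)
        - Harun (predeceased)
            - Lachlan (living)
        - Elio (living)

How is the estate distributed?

The entire £108,000 passes to the descendants.
That amount (£108,000) is divided at the children's generation into 4 shares of £27,000. Niko takes £27,000. The 3 shares of the deceased (Callum, Chioma, and Sorcha) are combined into a pool of £81,000.
That pool (£81,000) is divided at the grandchildren's generation into 9 shares of £9,000. Rangi, Soraya, Jarrah, Hanna, Tavita, Dayo, and Elio each take £9,000. The 2 shares of the deceased (Liora and Harun) are combined into a pool of £18,000.
That pool (£18,000) is divided at the great-grandchildren's generation equally among Orsolya, Farrukh, and Lachlan: £6,000 each.

Rangi: £9,000; Soraya: £9,000; Orsolya: £6,000; Farrukh: £6,000; Niko: £27,000; Jarrah: £9,000; Hanna: £9,000; Tavita: £9,000; Dayo: £9,000; Lachlan: £6,000; Elio: £9,000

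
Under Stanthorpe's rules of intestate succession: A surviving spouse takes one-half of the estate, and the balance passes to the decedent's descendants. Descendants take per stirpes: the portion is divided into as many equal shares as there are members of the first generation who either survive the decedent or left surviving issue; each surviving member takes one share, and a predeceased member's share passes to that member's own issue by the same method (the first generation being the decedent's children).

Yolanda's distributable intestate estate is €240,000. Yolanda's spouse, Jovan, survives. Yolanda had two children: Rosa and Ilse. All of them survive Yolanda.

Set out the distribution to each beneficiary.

Jovan takes one-half of €240,000 = €120,000. The remaining €120,000 passes to the descendants.
The descendants' portion (€120,000) is divided into 2 shares of €60,000: Rosa and Ilse each take €60,000.

Jovan: €120,000; Rosa: €60,000; Ilse: €60,000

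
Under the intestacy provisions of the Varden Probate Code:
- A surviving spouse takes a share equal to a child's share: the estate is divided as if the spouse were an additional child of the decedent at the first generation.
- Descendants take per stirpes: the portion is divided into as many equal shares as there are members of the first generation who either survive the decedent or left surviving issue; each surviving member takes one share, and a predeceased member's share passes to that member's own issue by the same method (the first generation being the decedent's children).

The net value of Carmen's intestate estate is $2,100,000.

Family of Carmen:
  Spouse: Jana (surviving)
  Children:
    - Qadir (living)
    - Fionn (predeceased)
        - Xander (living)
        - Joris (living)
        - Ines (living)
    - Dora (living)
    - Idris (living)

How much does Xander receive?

The spouse counts as an additional share at the children's level, so there are 5 primary shares of $420,000. Jana takes one such share ($420,000).
The children's combined portion ($1,680,000) is divided into 4 shares of $420,000: Qadir, Dora, and Idris each take $420,000; Fionn's $420,000 share passes to Fionn's issue.
Fionn's share ($420,000) is divided into 3 shares of $140,000: Xander, Joris, and Ines each take $140,000.

Xander receives $140,000.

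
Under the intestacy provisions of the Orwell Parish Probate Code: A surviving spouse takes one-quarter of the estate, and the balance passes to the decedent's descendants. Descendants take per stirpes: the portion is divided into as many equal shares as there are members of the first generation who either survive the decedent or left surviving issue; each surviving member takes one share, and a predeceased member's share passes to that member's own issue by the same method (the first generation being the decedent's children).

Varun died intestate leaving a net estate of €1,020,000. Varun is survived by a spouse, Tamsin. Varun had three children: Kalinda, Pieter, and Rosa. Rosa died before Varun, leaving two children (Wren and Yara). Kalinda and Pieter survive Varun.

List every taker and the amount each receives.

Tamsin takes one-quarter of €1,020,000 = €255,000. The remaining €765,000 passes to the descendants.
The descendants' portion (€765,000) is divided into 3 shares of €255,000: Kalinda and Pieter each take €255,000; Rosa's €255,000 share passes to Rosa's issue.
Rosa's share (€255,000) is divided into 2 shares of €127,500: Wren and Yara each take €127,500.

Tamsin: €255,000; Kalinda: €255,000; Pieter: €255,000; Wren: €127,500; Yara: €127,500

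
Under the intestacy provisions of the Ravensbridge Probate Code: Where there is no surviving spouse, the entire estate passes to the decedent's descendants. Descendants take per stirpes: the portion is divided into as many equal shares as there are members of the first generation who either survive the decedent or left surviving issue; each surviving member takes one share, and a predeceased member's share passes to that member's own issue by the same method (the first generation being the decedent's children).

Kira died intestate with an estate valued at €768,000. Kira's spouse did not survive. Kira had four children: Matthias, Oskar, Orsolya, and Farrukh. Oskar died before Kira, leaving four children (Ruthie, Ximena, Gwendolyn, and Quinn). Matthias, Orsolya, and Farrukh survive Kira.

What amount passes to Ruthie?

Ruthie receives €48,000.

The entire €768,000 passes to the descendants.
That amount (€768,000) is divided into 4 shares of €192,000: Matthias, Orsolya, and Farrukh each take €192,000; Oskar's €192,000 share passes to Oskar's issue.
Oskar's share (€192,000) is divided into 4 shares of €48,000: Ruthie, Ximena, Gwendolyn, and Quinn each take €48,000.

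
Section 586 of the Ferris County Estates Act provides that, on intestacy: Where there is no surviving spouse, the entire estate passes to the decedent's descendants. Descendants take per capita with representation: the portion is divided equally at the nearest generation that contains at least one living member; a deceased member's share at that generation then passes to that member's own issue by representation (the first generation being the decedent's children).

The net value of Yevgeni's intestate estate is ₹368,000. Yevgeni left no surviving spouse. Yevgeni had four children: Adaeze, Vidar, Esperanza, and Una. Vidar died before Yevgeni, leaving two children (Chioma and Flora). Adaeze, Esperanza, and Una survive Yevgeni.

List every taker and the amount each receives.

Adaeze: ₹92,000; Chioma: ₹46,000; Flora: ₹46,000; Esperanza: ₹92,000; Una: ₹92,000

The entire ₹368,000 passes to the descendants.
That amount (₹368,000) is divided into 4 shares of ₹92,000: Adaeze, Esperanza, and Una each take ₹92,000; Vidar's ₹92,000 share passes to Vidar's issue.
Vidar's share (₹92,000) is divided into 2 shares of ₹46,000: Chioma and Flora each take ₹46,000.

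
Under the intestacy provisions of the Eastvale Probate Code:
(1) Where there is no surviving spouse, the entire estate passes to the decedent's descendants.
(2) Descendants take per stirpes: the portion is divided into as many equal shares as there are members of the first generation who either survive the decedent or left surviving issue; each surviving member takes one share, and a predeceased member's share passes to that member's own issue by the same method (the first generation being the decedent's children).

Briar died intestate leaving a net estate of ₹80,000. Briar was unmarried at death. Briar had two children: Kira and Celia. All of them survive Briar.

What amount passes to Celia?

The entire ₹80,000 passes to the descendants.
That amount (₹80,000) is divided into 2 shares of ₹40,000: Kira and Celia each take ₹40,000.

Celia receives ₹40,000.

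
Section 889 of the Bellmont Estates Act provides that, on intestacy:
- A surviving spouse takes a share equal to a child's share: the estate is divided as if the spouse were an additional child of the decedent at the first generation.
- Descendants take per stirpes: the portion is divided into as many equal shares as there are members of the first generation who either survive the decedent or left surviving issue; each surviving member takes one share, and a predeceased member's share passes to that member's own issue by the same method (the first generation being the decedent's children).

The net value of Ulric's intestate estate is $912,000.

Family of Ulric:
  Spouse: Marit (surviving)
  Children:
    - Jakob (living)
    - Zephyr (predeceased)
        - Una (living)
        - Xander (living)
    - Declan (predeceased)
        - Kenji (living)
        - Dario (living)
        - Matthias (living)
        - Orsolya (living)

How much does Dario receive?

The spouse counts as an additional share at the children's level, so there are 4 primary shares of $228,000. Marit takes one such share ($228,000).
The children's combined portion ($684,000) is divided into 3 shares of $228,000: Jakob takes $228,000; Zephyr's $228,000 share passes to Zephyr's issue; Declan's $228,000 share passes to Declan's issue.
Zephyr's share ($228,000) is divided into 2 shares of $114,000: Una and Xander each take $114,000.
Declan's share ($228,000) is divided into 4 shares of $57,000: Kenji, Dario, Matthias, and Orsolya each take $57,000.

Dario receives $57,000.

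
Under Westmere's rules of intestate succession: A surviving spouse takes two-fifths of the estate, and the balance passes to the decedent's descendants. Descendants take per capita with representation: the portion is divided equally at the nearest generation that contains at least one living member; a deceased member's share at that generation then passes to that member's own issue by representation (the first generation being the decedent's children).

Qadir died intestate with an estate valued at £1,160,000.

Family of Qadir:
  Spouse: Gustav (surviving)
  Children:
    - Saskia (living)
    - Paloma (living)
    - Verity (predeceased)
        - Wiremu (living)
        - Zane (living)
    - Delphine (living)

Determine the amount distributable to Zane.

Zane receives £87,000.

Gustav takes two-fifths of £1,160,000 = £464,000. The remaining £696,000 passes to the descendants.
The descendants' portion (£696,000) is divided into 4 shares of £174,000: Saskia, Paloma, and Delphine each take £174,000; Verity's £174,000 share passes to Verity's issue.
Verity's share (£174,000) is divided into 2 shares of £87,000: Wiremu and Zane each take £87,000.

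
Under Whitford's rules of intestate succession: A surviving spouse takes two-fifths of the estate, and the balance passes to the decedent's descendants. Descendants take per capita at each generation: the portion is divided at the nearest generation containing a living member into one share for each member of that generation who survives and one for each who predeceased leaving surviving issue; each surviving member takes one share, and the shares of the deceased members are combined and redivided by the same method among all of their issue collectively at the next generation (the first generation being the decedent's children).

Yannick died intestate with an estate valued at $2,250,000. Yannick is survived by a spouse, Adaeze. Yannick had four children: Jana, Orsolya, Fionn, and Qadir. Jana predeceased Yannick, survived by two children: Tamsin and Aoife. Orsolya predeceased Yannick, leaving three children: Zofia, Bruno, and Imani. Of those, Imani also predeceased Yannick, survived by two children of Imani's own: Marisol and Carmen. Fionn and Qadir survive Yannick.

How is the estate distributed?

Adaeze takes two-fifths of $2,250,000 = $900,000. The remaining $1,350,000 passes to the descendants.
The descendants' portion ($1,350,000) is divided at the children's generation into 4 shares of $337,500. Fionn and Qadir each take $337,500. The 2 shares of the deceased (Jana and Orsolya) are combined into a pool of $675,000.
That pool ($675,000) is divided at the grandchildren's generation into 5 shares of $135,000. Tamsin, Aoife, Zofia, and Bruno each take $135,000. The remaining share for the deceased Imani ($135,000) is carried to the next generation.
That pool ($135,000) is divided at the great-grandchildren's generation equally among Marisol and Carmen: $67,500 each.

Adaeze: $900,000; Tamsin: $135,000; Aoife: $135,000; Zofia: $135,000; Bruno: $135,000; Marisol: $67,500; Carmen: $67,500; Fionn: $337,500; Qadir: $337,500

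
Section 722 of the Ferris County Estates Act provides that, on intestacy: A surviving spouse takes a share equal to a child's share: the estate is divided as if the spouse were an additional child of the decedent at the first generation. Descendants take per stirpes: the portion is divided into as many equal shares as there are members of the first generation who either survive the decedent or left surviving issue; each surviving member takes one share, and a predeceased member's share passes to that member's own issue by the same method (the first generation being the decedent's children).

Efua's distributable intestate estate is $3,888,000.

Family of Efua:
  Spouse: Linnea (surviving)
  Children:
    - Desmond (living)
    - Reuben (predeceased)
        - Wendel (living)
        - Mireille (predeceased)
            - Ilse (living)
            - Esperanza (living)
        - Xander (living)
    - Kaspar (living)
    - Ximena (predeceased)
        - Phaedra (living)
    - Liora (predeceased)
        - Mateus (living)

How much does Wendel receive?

Wendel receives $216,000.

The spouse counts as an additional share at the children's level, so there are 6 primary shares of $648,000. Linnea takes one such share ($648,000).
The children's combined portion ($3,240,000) is divided into 5 shares of $648,000: Desmond and Kaspar each take $648,000; Reuben's $648,000 share passes to Reuben's issue; Ximena's $648,000 share passes to Ximena's issue; Liora's $648,000 share passes to Liora's issue.
Reuben's share ($648,000) is divided into 3 shares of $216,000: Wendel and Xander each take $216,000; Mireille's $216,000 share passes to Mireille's issue.
Mireille's share ($216,000) is divided into 2 shares of $108,000: Ilse and Esperanza each take $108,000.
Ximena's share ($648,000) passes entirely to Phaedra.
Liora's share ($648,000) passes entirely to Mateus.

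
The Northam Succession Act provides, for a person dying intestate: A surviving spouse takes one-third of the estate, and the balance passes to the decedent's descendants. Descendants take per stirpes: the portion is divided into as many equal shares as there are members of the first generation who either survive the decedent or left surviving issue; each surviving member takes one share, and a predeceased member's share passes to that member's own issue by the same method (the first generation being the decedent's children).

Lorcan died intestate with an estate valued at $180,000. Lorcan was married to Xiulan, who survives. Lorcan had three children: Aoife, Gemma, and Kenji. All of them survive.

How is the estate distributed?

Xiulan takes one-third of $180,000 = $60,000. The remaining $120,000 passes to the descendants.
The descendants' portion ($120,000) is divided into 3 shares of $40,000: Aoife, Gemma, and Kenji each take $40,000.

Xiulan: $60,000; Aoife: $40,000; Gemma: $40,000; Kenji: $40,000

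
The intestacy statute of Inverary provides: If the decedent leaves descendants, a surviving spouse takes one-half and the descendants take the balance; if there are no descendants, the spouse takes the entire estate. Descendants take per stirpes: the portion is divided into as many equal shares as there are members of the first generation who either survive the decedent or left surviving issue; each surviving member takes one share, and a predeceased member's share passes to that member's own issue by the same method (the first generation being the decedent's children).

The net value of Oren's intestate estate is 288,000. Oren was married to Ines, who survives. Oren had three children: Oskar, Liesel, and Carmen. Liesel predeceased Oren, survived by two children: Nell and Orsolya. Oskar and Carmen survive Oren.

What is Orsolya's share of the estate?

Ines takes one-half of 288,000 = 144,000. The remaining 144,000 passes to the descendants.
The descendants' portion (144,000) is divided into 3 shares of 48,000: Oskar and Carmen each take 48,000; Liesel's 48,000 share passes to Liesel's issue.
Liesel's share (48,000) is divided into 2 shares of 24,000: Nell and Orsolya each take 24,000.

Orsolya receives 24,000.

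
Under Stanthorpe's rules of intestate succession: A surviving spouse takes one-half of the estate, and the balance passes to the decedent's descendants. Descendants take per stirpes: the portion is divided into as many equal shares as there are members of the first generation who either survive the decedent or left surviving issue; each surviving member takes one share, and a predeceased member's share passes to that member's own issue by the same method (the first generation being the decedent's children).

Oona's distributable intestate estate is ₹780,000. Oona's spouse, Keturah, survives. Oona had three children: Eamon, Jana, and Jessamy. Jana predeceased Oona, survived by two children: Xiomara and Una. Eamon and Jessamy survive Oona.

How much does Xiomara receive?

Keturah takes one-half of ₹780,000 = ₹390,000. The remaining ₹390,000 passes to the descendants.
The descendants' portion (₹390,000) is divided into 3 shares of ₹130,000: Eamon and Jessamy each take ₹130,000; Jana's ₹130,000 share passes to Jana's issue.
Jana's share (₹130,000) is divided into 2 shares of ₹65,000: Xiomara and Una each take ₹65,000.

Xiomara receives ₹65,000.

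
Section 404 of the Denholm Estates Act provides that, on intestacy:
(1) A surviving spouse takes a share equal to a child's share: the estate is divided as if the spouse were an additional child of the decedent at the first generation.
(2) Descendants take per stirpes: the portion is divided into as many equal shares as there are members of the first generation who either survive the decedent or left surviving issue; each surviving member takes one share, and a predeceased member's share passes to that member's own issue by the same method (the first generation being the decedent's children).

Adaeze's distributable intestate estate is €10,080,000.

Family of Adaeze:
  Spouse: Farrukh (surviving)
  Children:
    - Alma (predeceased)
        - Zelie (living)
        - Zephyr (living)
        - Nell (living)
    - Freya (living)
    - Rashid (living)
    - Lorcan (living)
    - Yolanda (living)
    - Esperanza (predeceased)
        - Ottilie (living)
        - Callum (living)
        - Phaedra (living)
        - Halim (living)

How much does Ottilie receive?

Ottilie receives €360,000.

The spouse counts as an additional share at the children's level, so there are 7 primary shares of €1,440,000. Farrukh takes one such share (€1,440,000).
The children's combined portion (€8,640,000) is divided into 6 shares of €1,440,000: Freya, Rashid, Lorcan, and Yolanda each take €1,440,000; Alma's €1,440,000 share passes to Alma's issue; Esperanza's €1,440,000 share passes to Esperanza's issue.
Alma's share (€1,440,000) is divided into 3 shares of €480,000: Zelie, Zephyr, and Nell each take €480,000.
Esperanza's share (€1,440,000) is divided into 4 shares of €360,000: Ottilie, Callum, Phaedra, and Halim each take €360,000.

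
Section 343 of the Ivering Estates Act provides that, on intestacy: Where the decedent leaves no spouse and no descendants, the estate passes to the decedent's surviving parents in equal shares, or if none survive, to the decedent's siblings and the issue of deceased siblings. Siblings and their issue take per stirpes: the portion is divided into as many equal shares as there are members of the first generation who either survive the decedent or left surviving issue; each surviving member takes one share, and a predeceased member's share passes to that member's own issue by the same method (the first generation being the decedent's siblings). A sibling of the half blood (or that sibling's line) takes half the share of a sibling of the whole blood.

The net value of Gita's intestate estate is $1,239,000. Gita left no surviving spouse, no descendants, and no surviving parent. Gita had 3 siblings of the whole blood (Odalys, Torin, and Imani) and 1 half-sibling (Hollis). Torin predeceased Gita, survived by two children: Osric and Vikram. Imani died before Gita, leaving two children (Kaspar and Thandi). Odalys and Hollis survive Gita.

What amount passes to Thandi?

The entire $1,239,000 passes to the siblings and their issue.
Counting each half-blood sibling's line as half a unit, there are 7/2 units in $1,239,000, so one unit is $354,000. Whole-blood lines (Odalys, Torin, and Imani) take $354,000 each; half-blood lines (Hollis) take $177,000 each.
Torin's share ($354,000) is divided into 2 shares of $177,000: Osric and Vikram each take $177,000.
Imani's share ($354,000) is divided into 2 shares of $177,000: Kaspar and Thandi each take $177,000.

Thandi receives $177,000.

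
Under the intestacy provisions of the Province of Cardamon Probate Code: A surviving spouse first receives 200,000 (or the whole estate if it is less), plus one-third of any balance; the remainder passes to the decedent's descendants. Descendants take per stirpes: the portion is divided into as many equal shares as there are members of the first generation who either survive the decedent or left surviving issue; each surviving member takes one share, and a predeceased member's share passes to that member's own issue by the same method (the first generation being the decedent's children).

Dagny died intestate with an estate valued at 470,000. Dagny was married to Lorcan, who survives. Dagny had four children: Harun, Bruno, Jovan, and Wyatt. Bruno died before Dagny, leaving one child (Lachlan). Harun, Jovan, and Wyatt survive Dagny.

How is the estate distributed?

Lorcan: 290,000; Harun: 45,000; Lachlan: 45,000; Jovan: 45,000; Wyatt: 45,000

Lorcan first takes 200,000, leaving a balance of 270,000. Lorcan then takes one-third of the balance (90,000), for a total of 290,000. The remaining 180,000 passes to the descendants.
The descendants' portion (180,000) is divided into 4 shares of 45,000: Harun, Jovan, and Wyatt each take 45,000; Bruno's 45,000 share passes to Bruno's issue.
Bruno's share (45,000) passes entirely to Lachlan.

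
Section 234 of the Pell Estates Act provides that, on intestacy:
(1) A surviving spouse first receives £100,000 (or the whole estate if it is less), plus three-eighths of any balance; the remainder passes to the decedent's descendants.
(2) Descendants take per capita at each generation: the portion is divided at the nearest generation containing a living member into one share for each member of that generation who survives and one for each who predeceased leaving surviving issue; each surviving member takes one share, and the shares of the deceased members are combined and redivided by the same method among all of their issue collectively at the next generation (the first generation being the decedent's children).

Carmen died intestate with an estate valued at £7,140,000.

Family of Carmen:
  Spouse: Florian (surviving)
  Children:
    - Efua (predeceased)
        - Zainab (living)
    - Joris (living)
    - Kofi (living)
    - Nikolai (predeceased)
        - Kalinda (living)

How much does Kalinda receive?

Florian first takes £100,000, leaving a balance of £7,040,000. Florian then takes three-eighths of the balance (£2,640,000), for a total of £2,740,000. The remaining £4,400,000 passes to the descendants.
The descendants' portion (£4,400,000) is divided at the children's generation into 4 shares of £1,100,000. Joris and Kofi each take £1,100,000. The 2 shares of the deceased (Efua and Nikolai) are combined into a pool of £2,200,000.
That pool (£2,200,000) is divided at the grandchildren's generation equally among Zainab and Kalinda: £1,100,000 each.

Kalinda receives £1,100,000.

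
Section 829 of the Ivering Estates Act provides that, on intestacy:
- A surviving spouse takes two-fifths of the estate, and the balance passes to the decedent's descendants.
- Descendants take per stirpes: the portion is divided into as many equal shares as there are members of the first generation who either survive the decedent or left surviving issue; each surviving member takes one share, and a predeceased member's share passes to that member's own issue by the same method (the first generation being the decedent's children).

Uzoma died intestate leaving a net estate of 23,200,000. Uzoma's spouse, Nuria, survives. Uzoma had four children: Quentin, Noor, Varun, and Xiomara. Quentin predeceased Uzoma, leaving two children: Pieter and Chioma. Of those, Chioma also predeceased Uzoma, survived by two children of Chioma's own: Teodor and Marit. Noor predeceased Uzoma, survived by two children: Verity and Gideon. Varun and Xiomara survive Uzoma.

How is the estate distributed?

Nuria: 9,280,000; Pieter: 1,740,000; Teodor: 870,000; Marit: 870,000; Verity: 1,740,000; Gideon: 1,740,000; Varun: 3,480,000; Xiomara: 3,480,000

Nuria takes two-fifths of 23,200,000 = 9,280,000. The remaining 13,920,000 passes to the descendants.
The descendants' portion (13,920,000) is divided into 4 shares of 3,480,000: Varun and Xiomara each take 3,480,000; Quentin's 3,480,000 share passes to Quentin's issue; Noor's 3,480,000 share passes to Noor's issue.
Quentin's share (3,480,000) is divided into 2 shares of 1,740,000: Pieter takes 1,740,000; Chioma's 1,740,000 share passes to Chioma's issue.
Chioma's share (1,740,000) is divided into 2 shares of 870,000: Teodor and Marit each take 870,000.
Noor's share (3,480,000) is divided into 2 shares of 1,740,000: Verity and Gideon each take 1,740,000.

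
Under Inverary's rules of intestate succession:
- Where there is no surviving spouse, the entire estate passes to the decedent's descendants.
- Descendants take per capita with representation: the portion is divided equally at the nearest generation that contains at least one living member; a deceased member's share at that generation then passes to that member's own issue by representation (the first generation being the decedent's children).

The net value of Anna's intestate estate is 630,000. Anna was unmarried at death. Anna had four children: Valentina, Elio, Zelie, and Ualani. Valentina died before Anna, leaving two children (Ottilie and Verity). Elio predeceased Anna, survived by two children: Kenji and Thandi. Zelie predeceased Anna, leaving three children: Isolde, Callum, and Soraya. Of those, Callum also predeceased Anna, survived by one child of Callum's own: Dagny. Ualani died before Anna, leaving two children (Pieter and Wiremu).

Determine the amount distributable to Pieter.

The entire 630,000 passes to the descendants.
No child survives, so the initial division is made at the grandchildren's generation.
That amount (630,000) is divided into 9 shares of 70,000: Ottilie, Verity, Kenji, Thandi, Isolde, Soraya, Pieter, and Wiremu each take 70,000; Callum's 70,000 share passes to Callum's issue.
Callum's share (70,000) passes entirely to Dagny.

Pieter receives 70,000.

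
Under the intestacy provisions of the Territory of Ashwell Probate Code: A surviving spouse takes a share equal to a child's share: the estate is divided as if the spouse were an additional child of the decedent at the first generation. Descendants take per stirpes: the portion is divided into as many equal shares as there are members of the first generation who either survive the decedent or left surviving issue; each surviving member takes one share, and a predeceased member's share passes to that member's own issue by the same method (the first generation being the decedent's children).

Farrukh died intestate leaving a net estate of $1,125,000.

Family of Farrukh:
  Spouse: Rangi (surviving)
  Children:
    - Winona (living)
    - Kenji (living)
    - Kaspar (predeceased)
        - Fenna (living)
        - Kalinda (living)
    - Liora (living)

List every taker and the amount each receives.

Rangi: $225,000; Winona: $225,000; Kenji: $225,000; Fenna: $112,500; Kalinda: $112,500; Liora: $225,000

The spouse counts as an additional share at the children's level, so there are 5 primary shares of $225,000. Rangi takes one such share ($225,000).
The children's combined portion ($900,000) is divided into 4 shares of $225,000: Winona, Kenji, and Liora each take $225,000; Kaspar's $225,000 share passes to Kaspar's issue.
Kaspar's share ($225,000) is divided into 2 shares of $112,500: Fenna and Kalinda each take $112,500.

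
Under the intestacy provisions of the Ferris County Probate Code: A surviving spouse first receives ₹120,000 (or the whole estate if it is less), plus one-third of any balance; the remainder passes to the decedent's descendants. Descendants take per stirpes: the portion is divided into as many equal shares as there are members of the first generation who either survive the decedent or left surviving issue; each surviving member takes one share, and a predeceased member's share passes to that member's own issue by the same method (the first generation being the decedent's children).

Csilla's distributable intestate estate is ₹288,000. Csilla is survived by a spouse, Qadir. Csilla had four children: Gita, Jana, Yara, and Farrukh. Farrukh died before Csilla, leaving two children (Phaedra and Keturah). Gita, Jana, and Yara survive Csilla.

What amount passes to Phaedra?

Phaedra receives ₹14,000.

Qadir first takes ₹120,000, leaving a balance of ₹168,000. Qadir then takes one-third of the balance (₹56,000), for a total of ₹176,000. The remaining ₹112,000 passes to the descendants.
The descendants' portion (₹112,000) is divided into 4 shares of ₹28,000: Gita, Jana, and Yara each take ₹28,000; Farrukh's ₹28,000 share passes to Farrukh's issue.
Farrukh's share (₹28,000) is divided into 2 shares of ₹14,000: Phaedra and Keturah each take ₹14,000.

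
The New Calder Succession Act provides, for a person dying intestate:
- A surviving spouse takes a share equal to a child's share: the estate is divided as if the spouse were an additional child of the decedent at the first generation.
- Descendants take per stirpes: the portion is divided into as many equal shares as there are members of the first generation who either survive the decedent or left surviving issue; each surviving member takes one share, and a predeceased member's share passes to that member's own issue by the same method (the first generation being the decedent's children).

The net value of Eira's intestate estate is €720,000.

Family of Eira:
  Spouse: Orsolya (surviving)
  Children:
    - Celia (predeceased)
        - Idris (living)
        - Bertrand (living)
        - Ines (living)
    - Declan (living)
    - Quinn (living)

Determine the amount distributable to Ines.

Ines receives €60,000.

The spouse counts as an additional share at the children's level, so there are 4 primary shares of €180,000. Orsolya takes one such share (€180,000).
The children's combined portion (€540,000) is divided into 3 shares of €180,000: Declan and Quinn each take €180,000; Celia's €180,000 share passes to Celia's issue.
Celia's share (€180,000) is divided into 3 shares of €60,000: Idris, Bertrand, and Ines each take €60,000.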